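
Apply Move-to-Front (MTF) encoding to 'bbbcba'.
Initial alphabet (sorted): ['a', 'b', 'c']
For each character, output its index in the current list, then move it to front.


MTF encoding:
'b': index 1 in ['a', 'b', 'c'] -> ['b', 'a', 'c']
'b': index 0 in ['b', 'a', 'c'] -> ['b', 'a', 'c']
'b': index 0 in ['b', 'a', 'c'] -> ['b', 'a', 'c']
'c': index 2 in ['b', 'a', 'c'] -> ['c', 'b', 'a']
'b': index 1 in ['c', 'b', 'a'] -> ['b', 'c', 'a']
'a': index 2 in ['b', 'c', 'a'] -> ['a', 'b', 'c']


Output: [1, 0, 0, 2, 1, 2]


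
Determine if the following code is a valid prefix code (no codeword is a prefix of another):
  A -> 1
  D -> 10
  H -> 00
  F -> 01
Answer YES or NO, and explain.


Checking each pair (does one codeword prefix another?):
  A='1' vs D='10': prefix -- VIOLATION

NO -- this is NOT a valid prefix code. A (1) is a prefix of D (10).


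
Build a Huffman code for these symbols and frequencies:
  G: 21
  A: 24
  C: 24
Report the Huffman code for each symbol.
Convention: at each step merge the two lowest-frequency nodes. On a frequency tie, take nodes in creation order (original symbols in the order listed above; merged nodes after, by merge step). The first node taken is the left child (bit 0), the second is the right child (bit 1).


Huffman tree construction:
Step 1: Merge G(21) + A(24) = 45
Step 2: Merge C(24) + (G+A)(45) = 69
Read each symbol's code off the tree from the root (left child = 0, right child = 1).

Codes:
  G: 10 (length 2)
  A: 11 (length 2)
  C: 0 (length 1)
Average code length: 114/69 = 1.6522 bits/symbol


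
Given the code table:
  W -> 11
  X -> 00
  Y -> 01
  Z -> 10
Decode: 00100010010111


Decoding:
00 -> X
10 -> Z
00 -> X
10 -> Z
01 -> Y
01 -> Y
11 -> W


Result: XZXZYYW


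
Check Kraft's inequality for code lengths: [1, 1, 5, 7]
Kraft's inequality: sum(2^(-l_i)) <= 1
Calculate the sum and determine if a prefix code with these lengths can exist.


Sum = 2^(-1) + 2^(-1) + 2^(-5) + 2^(-7)
    = 0.5 + 0.5 + 0.03125 + 0.0078125
    = 133/128 = 1.0390625
Since 1.0390625 > 1, Kraft's inequality is NOT satisfied.
A prefix code with these lengths CANNOT exist.

Kraft sum = 1.0390625. Not satisfied.


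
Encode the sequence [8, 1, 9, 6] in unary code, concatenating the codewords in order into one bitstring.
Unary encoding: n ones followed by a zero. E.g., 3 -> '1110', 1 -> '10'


Encode each number as n ones followed by a terminating 0:
  8 -> 111111110 (9 bits)
  1 -> 10 (2 bits)
  9 -> 1111111110 (10 bits)
  6 -> 1111110 (7 bits)
Total length = 9 + 2 + 10 + 7 = 28 bits.

Unary([8, 1, 9, 6]) = 1111111101011111111101111110 (28 bits)


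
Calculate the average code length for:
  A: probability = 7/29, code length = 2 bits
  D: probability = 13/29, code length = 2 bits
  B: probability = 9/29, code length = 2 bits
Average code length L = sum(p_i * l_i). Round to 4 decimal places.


Weighted contributions p_i * l_i:
  A: (7/29) * 2 = 14/29
  D: (13/29) * 2 = 26/29
  B: (9/29) * 2 = 18/29
Sum = (14 + 26 + 18)/29 = 58/29

L = 58/29 = 2.0000 bits/symbol


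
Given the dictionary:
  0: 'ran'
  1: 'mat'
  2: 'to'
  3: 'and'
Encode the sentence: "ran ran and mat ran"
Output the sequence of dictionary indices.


Look up each word in the dictionary:
  'ran' -> 0
  'ran' -> 0
  'and' -> 3
  'mat' -> 1
  'ran' -> 0

Encoded: [0, 0, 3, 1, 0]


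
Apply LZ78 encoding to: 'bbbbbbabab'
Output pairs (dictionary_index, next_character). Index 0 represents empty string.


LZ78 encoding steps:
Dictionary: {0: ''}
Step 1: w='' (idx 0), next='b' -> output (0, 'b'), add 'b' as idx 1
Step 2: w='b' (idx 1), next='b' -> output (1, 'b'), add 'bb' as idx 2
Step 3: w='bb' (idx 2), next='b' -> output (2, 'b'), add 'bbb' as idx 3
Step 4: w='' (idx 0), next='a' -> output (0, 'a'), add 'a' as idx 4
Step 5: w='b' (idx 1), next='a' -> output (1, 'a'), add 'ba' as idx 5
Step 6: w='b' (idx 1), end of input -> output (1, '')


Encoded: [(0, 'b'), (1, 'b'), (2, 'b'), (0, 'a'), (1, 'a'), (1, '')]


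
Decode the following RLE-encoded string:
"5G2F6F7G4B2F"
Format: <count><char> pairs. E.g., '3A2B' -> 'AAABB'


Expanding each <count><char> pair:
  5G -> 'GGGGG'
  2F -> 'FF'
  6F -> 'FFFFFF'
  7G -> 'GGGGGGG'
  4B -> 'BBBB'
  2F -> 'FF'

Decoded = GGGGGFFFFFFFFGGGGGGGBBBBFF


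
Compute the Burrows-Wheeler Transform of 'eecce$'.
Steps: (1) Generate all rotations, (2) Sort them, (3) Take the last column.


Rotations (sorted):
  0: $eecce -> last char: e
  1: cce$ee -> last char: e
  2: ce$eec -> last char: c
  3: e$eecc -> last char: c
  4: ecce$e -> last char: e
  5: eecce$ -> last char: $


BWT = eecce$


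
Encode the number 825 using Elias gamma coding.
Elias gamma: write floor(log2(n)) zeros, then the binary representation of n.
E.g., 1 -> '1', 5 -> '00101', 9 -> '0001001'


num_bits = floor(log2(825)) + 1 = 10
leading_zeros = num_bits - 1 = 9
binary(825) = 1100111001

Elias gamma(825) = '000000000' + '1100111001' = 0000000001100111001 (19 bits)


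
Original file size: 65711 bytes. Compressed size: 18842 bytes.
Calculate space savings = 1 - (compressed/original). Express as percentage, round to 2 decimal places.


ratio = compressed/original = 18842/65711 = 0.28674
savings = 1 - ratio = 1 - 0.28674 = 0.71326
as a percentage: 0.71326 * 100 = 71.33%

Space savings = 1 - 18842/65711 = 71.33%


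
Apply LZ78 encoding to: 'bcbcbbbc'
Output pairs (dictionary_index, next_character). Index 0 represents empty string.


LZ78 encoding steps:
Dictionary: {0: ''}
Step 1: w='' (idx 0), next='b' -> output (0, 'b'), add 'b' as idx 1
Step 2: w='' (idx 0), next='c' -> output (0, 'c'), add 'c' as idx 2
Step 3: w='b' (idx 1), next='c' -> output (1, 'c'), add 'bc' as idx 3
Step 4: w='b' (idx 1), next='b' -> output (1, 'b'), add 'bb' as idx 4
Step 5: w='bc' (idx 3), end of input -> output (3, '')


Encoded: [(0, 'b'), (0, 'c'), (1, 'c'), (1, 'b'), (3, '')]


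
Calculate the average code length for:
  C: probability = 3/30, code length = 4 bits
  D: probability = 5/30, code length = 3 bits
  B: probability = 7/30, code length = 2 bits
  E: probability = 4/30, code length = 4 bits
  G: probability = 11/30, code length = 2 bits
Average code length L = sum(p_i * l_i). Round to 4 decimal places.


Weighted contributions p_i * l_i:
  C: (3/30) * 4 = 12/30
  D: (5/30) * 3 = 15/30
  B: (7/30) * 2 = 14/30
  E: (4/30) * 4 = 16/30
  G: (11/30) * 2 = 22/30
Sum = (12 + 15 + 14 + 16 + 22)/30 = 79/30

L = 79/30 = 2.6333 bits/symbol


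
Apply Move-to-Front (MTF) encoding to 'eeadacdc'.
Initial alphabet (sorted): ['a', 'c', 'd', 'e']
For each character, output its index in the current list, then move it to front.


MTF encoding:
'e': index 3 in ['a', 'c', 'd', 'e'] -> ['e', 'a', 'c', 'd']
'e': index 0 in ['e', 'a', 'c', 'd'] -> ['e', 'a', 'c', 'd']
'a': index 1 in ['e', 'a', 'c', 'd'] -> ['a', 'e', 'c', 'd']
'd': index 3 in ['a', 'e', 'c', 'd'] -> ['d', 'a', 'e', 'c']
'a': index 1 in ['d', 'a', 'e', 'c'] -> ['a', 'd', 'e', 'c']
'c': index 3 in ['a', 'd', 'e', 'c'] -> ['c', 'a', 'd', 'e']
'd': index 2 in ['c', 'a', 'd', 'e'] -> ['d', 'c', 'a', 'e']
'c': index 1 in ['d', 'c', 'a', 'e'] -> ['c', 'd', 'a', 'e']


Output: [3, 0, 1, 3, 1, 3, 2, 1]


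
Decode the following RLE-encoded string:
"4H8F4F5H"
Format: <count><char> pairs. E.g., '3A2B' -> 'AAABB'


Expanding each <count><char> pair:
  4H -> 'HHHH'
  8F -> 'FFFFFFFF'
  4F -> 'FFFF'
  5H -> 'HHHHH'

Decoded = HHHHFFFFFFFFFFFFHHHHH


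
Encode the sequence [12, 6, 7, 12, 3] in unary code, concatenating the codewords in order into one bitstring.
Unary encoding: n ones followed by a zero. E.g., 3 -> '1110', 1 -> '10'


Encode each number as n ones followed by a terminating 0:
  12 -> 1111111111110 (13 bits)
  6 -> 1111110 (7 bits)
  7 -> 11111110 (8 bits)
  12 -> 1111111111110 (13 bits)
  3 -> 1110 (4 bits)
Total length = 13 + 7 + 8 + 13 + 4 = 45 bits.

Unary([12, 6, 7, 12, 3]) = 111111111111011111101111111011111111111101110 (45 bits)


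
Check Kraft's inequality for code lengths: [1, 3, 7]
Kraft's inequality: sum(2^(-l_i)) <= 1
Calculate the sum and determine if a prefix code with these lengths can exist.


Sum = 2^(-1) + 2^(-3) + 2^(-7)
    = 0.5 + 0.125 + 0.0078125
    = 81/128 = 0.6328125
Since 0.6328125 <= 1, Kraft's inequality IS satisfied.
A prefix code with these lengths CAN exist.

Kraft sum = 0.6328125. Satisfied.


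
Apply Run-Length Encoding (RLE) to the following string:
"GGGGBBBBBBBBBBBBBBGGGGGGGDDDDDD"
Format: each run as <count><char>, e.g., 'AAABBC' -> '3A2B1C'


Scanning runs left to right:
  i=0: run of 'G' x 4 -> '4G'
  i=4: run of 'B' x 14 -> '14B'
  i=18: run of 'G' x 7 -> '7G'
  i=25: run of 'D' x 6 -> '6D'

RLE = 4G14B7G6D


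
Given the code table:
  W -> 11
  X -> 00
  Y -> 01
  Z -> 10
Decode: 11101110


Decoding:
11 -> W
10 -> Z
11 -> W
10 -> Z


Result: WZWZ


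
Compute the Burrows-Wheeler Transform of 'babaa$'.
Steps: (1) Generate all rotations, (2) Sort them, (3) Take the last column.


Rotations (sorted):
  0: $babaa -> last char: a
  1: a$baba -> last char: a
  2: aa$bab -> last char: b
  3: abaa$b -> last char: b
  4: baa$ba -> last char: a
  5: babaa$ -> last char: $


BWT = aabba$


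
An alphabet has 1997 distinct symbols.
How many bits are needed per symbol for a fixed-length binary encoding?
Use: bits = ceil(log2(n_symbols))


log2(1997) = 10.9636
Bracket: 2^10 = 1024 < 1997 <= 2^11 = 2048
So ceil(log2(1997)) = 11

bits = ceil(log2(1997)) = ceil(10.9636) = 11 bits


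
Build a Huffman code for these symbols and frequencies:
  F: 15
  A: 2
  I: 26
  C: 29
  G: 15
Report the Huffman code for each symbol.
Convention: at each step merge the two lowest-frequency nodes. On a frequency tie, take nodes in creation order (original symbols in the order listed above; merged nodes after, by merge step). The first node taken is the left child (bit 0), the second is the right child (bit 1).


Huffman tree construction:
Step 1: Merge A(2) + F(15) = 17
Step 2: Merge G(15) + (A+F)(17) = 32
Step 3: Merge I(26) + C(29) = 55
Step 4: Merge (G+(A+F))(32) + (I+C)(55) = 87
Read each symbol's code off the tree from the root (left child = 0, right child = 1).

Codes:
  F: 011 (length 3)
  A: 010 (length 3)
  I: 10 (length 2)
  C: 11 (length 2)
  G: 00 (length 2)
Average code length: 191/87 = 2.1954 bits/symbol


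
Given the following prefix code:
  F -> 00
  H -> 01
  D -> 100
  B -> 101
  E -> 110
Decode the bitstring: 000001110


Decoding step by step:
Bits 00 -> F
Bits 00 -> F
Bits 01 -> H
Bits 110 -> E


Decoded message: FFHE


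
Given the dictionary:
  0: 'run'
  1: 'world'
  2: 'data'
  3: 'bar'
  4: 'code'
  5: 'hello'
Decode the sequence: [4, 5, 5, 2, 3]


Look up each index in the dictionary:
  4 -> 'code'
  5 -> 'hello'
  5 -> 'hello'
  2 -> 'data'
  3 -> 'bar'

Decoded: "code hello hello data bar"


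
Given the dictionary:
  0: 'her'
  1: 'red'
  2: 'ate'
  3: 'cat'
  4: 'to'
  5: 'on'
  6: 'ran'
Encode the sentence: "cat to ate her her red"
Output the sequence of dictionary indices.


Look up each word in the dictionary:
  'cat' -> 3
  'to' -> 4
  'ate' -> 2
  'her' -> 0
  'her' -> 0
  'red' -> 1

Encoded: [3, 4, 2, 0, 0, 1]


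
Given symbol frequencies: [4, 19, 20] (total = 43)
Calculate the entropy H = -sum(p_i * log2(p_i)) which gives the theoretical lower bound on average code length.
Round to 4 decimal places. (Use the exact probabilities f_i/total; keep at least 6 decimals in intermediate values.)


Per-symbol terms -p_i * log2(p_i) with p_i = f_i/43:
  p = 4/43 = 0.093023: log2(p) = -3.426265, -p*log2(p) = 0.318722
  p = 19/43 = 0.441860: log2(p) = -1.178337, -p*log2(p) = 0.520661
  p = 20/43 = 0.465116: log2(p) = -1.104337, -p*log2(p) = 0.513645
H = 0.318722 + 0.520661 + 0.513645 = 1.353028

H = 1.353 bits/symbol


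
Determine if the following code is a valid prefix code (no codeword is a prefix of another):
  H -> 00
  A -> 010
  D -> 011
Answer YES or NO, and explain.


Checking each pair (does one codeword prefix another?):
  H='00' vs A='010': no prefix
  H='00' vs D='011': no prefix
  A='010' vs H='00': no prefix
  A='010' vs D='011': no prefix
  D='011' vs H='00': no prefix
  D='011' vs A='010': no prefix
No violation found over all pairs.

YES -- this is a valid prefix code. No codeword is a prefix of any other codeword.


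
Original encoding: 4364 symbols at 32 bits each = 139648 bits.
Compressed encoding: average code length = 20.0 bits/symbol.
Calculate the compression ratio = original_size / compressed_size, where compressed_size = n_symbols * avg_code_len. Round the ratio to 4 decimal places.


original_size = n_symbols * orig_bits = 4364 * 32 = 139648 bits
compressed_size = n_symbols * avg_code_len = 4364 * 20.0 = 87280.0 bits
ratio = original_size / compressed_size = 139648 / 87280.0 = 1.6

Compression ratio = 1.6


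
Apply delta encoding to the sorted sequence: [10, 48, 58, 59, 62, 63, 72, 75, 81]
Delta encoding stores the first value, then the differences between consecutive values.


First value: 10
Deltas:
  48 - 10 = 38
  58 - 48 = 10
  59 - 58 = 1
  62 - 59 = 3
  63 - 62 = 1
  72 - 63 = 9
  75 - 72 = 3
  81 - 75 = 6


Delta encoded: [10, 38, 10, 1, 3, 1, 9, 3, 6]


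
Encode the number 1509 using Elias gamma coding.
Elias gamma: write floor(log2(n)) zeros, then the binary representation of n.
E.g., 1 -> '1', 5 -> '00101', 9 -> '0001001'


num_bits = floor(log2(1509)) + 1 = 11
leading_zeros = num_bits - 1 = 10
binary(1509) = 10111100101

Elias gamma(1509) = '0000000000' + '10111100101' = 000000000010111100101 (21 bits)


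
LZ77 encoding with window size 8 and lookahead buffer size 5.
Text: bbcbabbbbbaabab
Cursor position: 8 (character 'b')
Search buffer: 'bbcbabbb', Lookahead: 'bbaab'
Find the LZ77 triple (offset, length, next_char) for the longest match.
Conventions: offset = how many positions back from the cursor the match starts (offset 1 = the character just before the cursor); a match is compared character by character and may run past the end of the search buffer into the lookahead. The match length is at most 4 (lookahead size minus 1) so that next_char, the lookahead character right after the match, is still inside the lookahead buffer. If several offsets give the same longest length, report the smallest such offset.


Try each offset into the search buffer:
  offset=1 (pos 7, char 'b'): match length 2
  offset=2 (pos 6, char 'b'): match length 2
  offset=3 (pos 5, char 'b'): match length 2
  offset=4 (pos 4, char 'a'): match length 0
  offset=5 (pos 3, char 'b'): match length 1
  offset=6 (pos 2, char 'c'): match length 0
  offset=7 (pos 1, char 'b'): match length 1
  offset=8 (pos 0, char 'b'): match length 2
Longest match has length 2, found at offsets 1, 2, 3, 8; take the smallest, offset 1.
next_char = character at position 8 + 2 = 10 -> 'a'

Best match: offset=1, length=2 (matching 'bb' starting at position 7)
LZ77 triple: (1, 2, 'a')


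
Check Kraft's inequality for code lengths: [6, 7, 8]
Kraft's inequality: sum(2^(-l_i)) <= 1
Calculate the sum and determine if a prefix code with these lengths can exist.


Sum = 2^(-6) + 2^(-7) + 2^(-8)
    = 0.015625 + 0.0078125 + 0.00390625
    = 7/256 = 0.02734375
Since 0.02734375 <= 1, Kraft's inequality IS satisfied.
A prefix code with these lengths CAN exist.

Kraft sum = 0.02734375. Satisfied.


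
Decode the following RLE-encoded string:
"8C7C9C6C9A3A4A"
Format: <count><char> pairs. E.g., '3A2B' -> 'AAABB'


Expanding each <count><char> pair:
  8C -> 'CCCCCCCC'
  7C -> 'CCCCCCC'
  9C -> 'CCCCCCCCC'
  6C -> 'CCCCCC'
  9A -> 'AAAAAAAAA'
  3A -> 'AAA'
  4A -> 'AAAA'

Decoded = CCCCCCCCCCCCCCCCCCCCCCCCCCCCCCAAAAAAAAAAAAAAAA


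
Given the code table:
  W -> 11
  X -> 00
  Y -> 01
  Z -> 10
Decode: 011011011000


Decoding:
01 -> Y
10 -> Z
11 -> W
01 -> Y
10 -> Z
00 -> X


Result: YZWYZX


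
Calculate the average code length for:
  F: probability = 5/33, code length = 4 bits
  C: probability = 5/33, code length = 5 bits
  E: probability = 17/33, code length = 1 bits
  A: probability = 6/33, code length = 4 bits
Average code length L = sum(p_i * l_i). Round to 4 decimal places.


Weighted contributions p_i * l_i:
  F: (5/33) * 4 = 20/33
  C: (5/33) * 5 = 25/33
  E: (17/33) * 1 = 17/33
  A: (6/33) * 4 = 24/33
Sum = (20 + 25 + 17 + 24)/33 = 86/33

L = 86/33 = 2.6061 bits/symbol


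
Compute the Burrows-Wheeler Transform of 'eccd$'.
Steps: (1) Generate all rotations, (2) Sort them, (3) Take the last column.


Rotations (sorted):
  0: $eccd -> last char: d
  1: ccd$e -> last char: e
  2: cd$ec -> last char: c
  3: d$ecc -> last char: c
  4: eccd$ -> last char: $


BWT = decc$


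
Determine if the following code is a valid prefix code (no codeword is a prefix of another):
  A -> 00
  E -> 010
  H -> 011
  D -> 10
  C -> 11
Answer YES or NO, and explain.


Checking each pair (does one codeword prefix another?):
  A='00' vs E='010': no prefix
  A='00' vs H='011': no prefix
  A='00' vs D='10': no prefix
  A='00' vs C='11': no prefix
  E='010' vs A='00': no prefix
  E='010' vs H='011': no prefix
  E='010' vs D='10': no prefix
  E='010' vs C='11': no prefix
  H='011' vs A='00': no prefix
  H='011' vs E='010': no prefix
  H='011' vs D='10': no prefix
  H='011' vs C='11': no prefix
  D='10' vs A='00': no prefix
  D='10' vs E='010': no prefix
  D='10' vs H='011': no prefix
  D='10' vs C='11': no prefix
  C='11' vs A='00': no prefix
  C='11' vs E='010': no prefix
  C='11' vs H='011': no prefix
  C='11' vs D='10': no prefix
No violation found over all pairs.

YES -- this is a valid prefix code. No codeword is a prefix of any other codeword.


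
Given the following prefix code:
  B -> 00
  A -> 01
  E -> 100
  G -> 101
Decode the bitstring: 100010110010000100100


Decoding step by step:
Bits 100 -> E
Bits 01 -> A
Bits 01 -> A
Bits 100 -> E
Bits 100 -> E
Bits 00 -> B
Bits 100 -> E
Bits 100 -> E


Decoded message: EAAEEBEE


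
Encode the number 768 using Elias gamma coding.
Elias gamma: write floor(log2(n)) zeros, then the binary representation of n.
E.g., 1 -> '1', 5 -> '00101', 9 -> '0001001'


num_bits = floor(log2(768)) + 1 = 10
leading_zeros = num_bits - 1 = 9
binary(768) = 1100000000

Elias gamma(768) = '000000000' + '1100000000' = 0000000001100000000 (19 bits)


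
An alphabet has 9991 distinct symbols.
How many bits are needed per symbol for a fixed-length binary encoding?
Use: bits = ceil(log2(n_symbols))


log2(9991) = 13.2864
Bracket: 2^13 = 8192 < 9991 <= 2^14 = 16384
So ceil(log2(9991)) = 14

bits = ceil(log2(9991)) = ceil(13.2864) = 14 bits


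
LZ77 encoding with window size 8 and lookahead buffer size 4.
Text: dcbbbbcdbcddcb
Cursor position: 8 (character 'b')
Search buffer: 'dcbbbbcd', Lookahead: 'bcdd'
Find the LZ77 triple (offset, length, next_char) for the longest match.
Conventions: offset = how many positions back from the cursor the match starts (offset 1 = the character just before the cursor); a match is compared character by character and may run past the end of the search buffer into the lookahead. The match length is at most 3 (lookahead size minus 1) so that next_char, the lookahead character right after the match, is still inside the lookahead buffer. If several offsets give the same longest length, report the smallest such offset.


Try each offset into the search buffer:
  offset=1 (pos 7, char 'd'): match length 0
  offset=2 (pos 6, char 'c'): match length 0
  offset=3 (pos 5, char 'b'): match length 3
  offset=4 (pos 4, char 'b'): match length 1
  offset=5 (pos 3, char 'b'): match length 1
  offset=6 (pos 2, char 'b'): match length 1
  offset=7 (pos 1, char 'c'): match length 0
  offset=8 (pos 0, char 'd'): match length 0
Longest match has length 3 at offset 3.
next_char = character at position 8 + 3 = 11 -> 'd'

Best match: offset=3, length=3 (matching 'bcd' starting at position 5)
LZ77 triple: (3, 3, 'd')


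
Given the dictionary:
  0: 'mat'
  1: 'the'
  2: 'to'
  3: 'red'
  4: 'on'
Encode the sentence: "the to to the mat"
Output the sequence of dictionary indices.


Look up each word in the dictionary:
  'the' -> 1
  'to' -> 2
  'to' -> 2
  'the' -> 1
  'mat' -> 0

Encoded: [1, 2, 2, 1, 0]


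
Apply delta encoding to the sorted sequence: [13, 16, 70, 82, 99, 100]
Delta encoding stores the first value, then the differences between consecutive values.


First value: 13
Deltas:
  16 - 13 = 3
  70 - 16 = 54
  82 - 70 = 12
  99 - 82 = 17
  100 - 99 = 1


Delta encoded: [13, 3, 54, 12, 17, 1]


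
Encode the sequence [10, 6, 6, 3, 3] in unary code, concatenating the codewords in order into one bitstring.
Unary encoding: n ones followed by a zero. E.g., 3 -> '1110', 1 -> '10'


Encode each number as n ones followed by a terminating 0:
  10 -> 11111111110 (11 bits)
  6 -> 1111110 (7 bits)
  6 -> 1111110 (7 bits)
  3 -> 1110 (4 bits)
  3 -> 1110 (4 bits)
Total length = 11 + 7 + 7 + 4 + 4 = 33 bits.

Unary([10, 6, 6, 3, 3]) = 111111111101111110111111011101110 (33 bits)


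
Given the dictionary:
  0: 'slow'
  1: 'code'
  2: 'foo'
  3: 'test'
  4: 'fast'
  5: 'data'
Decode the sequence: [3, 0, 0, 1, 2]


Look up each index in the dictionary:
  3 -> 'test'
  0 -> 'slow'
  0 -> 'slow'
  1 -> 'code'
  2 -> 'foo'

Decoded: "test slow slow code foo"


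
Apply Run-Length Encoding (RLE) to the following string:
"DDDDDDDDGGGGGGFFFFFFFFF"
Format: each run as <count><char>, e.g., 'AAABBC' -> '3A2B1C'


Scanning runs left to right:
  i=0: run of 'D' x 8 -> '8D'
  i=8: run of 'G' x 6 -> '6G'
  i=14: run of 'F' x 9 -> '9F'

RLE = 8D6G9F


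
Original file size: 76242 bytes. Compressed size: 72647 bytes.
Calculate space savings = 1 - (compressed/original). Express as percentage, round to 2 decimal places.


ratio = compressed/original = 72647/76242 = 0.952848
savings = 1 - ratio = 1 - 0.952848 = 0.047152
as a percentage: 0.047152 * 100 = 4.72%

Space savings = 1 - 72647/76242 = 4.72%


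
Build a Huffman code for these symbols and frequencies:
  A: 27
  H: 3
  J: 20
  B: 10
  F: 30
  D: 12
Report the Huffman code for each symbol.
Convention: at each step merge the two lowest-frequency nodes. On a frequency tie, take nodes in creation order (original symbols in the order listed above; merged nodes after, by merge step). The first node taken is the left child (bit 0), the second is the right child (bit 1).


Huffman tree construction:
Step 1: Merge H(3) + B(10) = 13
Step 2: Merge D(12) + (H+B)(13) = 25
Step 3: Merge J(20) + (D+(H+B))(25) = 45
Step 4: Merge A(27) + F(30) = 57
Step 5: Merge (J+(D+(H+B)))(45) + (A+F)(57) = 102
Read each symbol's code off the tree from the root (left child = 0, right child = 1).

Codes:
  A: 10 (length 2)
  H: 0110 (length 4)
  J: 00 (length 2)
  B: 0111 (length 4)
  F: 11 (length 2)
  D: 010 (length 3)
Average code length: 242/102 = 2.3725 bits/symbol


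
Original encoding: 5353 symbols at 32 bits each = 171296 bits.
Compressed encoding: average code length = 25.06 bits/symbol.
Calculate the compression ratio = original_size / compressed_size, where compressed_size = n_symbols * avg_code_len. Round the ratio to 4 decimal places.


original_size = n_symbols * orig_bits = 5353 * 32 = 171296 bits
compressed_size = n_symbols * avg_code_len = 5353 * 25.06 = 134146.18 bits
ratio = original_size / compressed_size = 171296 / 134146.18 = 1.2769

Compression ratio = 1.2769


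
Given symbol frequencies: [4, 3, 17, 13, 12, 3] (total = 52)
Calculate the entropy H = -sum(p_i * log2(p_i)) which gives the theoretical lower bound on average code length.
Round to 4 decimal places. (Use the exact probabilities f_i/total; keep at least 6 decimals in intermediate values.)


Per-symbol terms -p_i * log2(p_i) with p_i = f_i/52:
  p = 4/52 = 0.076923: log2(p) = -3.700440, -p*log2(p) = 0.284649
  p = 3/52 = 0.057692: log2(p) = -4.115477, -p*log2(p) = 0.237431
  p = 17/52 = 0.326923: log2(p) = -1.612977, -p*log2(p) = 0.527319
  p = 13/52 = 0.250000: log2(p) = -2.000000, -p*log2(p) = 0.500000
  p = 12/52 = 0.230769: log2(p) = -2.115477, -p*log2(p) = 0.488187
  p = 3/52 = 0.057692: log2(p) = -4.115477, -p*log2(p) = 0.237431
H = 0.284649 + 0.237431 + 0.527319 + 0.500000 + 0.488187 + 0.237431 = 2.275017

H = 2.275 bits/symbol


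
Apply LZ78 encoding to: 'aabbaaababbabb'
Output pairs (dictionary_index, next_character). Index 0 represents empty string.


LZ78 encoding steps:
Dictionary: {0: ''}
Step 1: w='' (idx 0), next='a' -> output (0, 'a'), add 'a' as idx 1
Step 2: w='a' (idx 1), next='b' -> output (1, 'b'), add 'ab' as idx 2
Step 3: w='' (idx 0), next='b' -> output (0, 'b'), add 'b' as idx 3
Step 4: w='a' (idx 1), next='a' -> output (1, 'a'), add 'aa' as idx 4
Step 5: w='ab' (idx 2), next='a' -> output (2, 'a'), add 'aba' as idx 5
Step 6: w='b' (idx 3), next='b' -> output (3, 'b'), add 'bb' as idx 6
Step 7: w='ab' (idx 2), next='b' -> output (2, 'b'), add 'abb' as idx 7


Encoded: [(0, 'a'), (1, 'b'), (0, 'b'), (1, 'a'), (2, 'a'), (3, 'b'), (2, 'b')]


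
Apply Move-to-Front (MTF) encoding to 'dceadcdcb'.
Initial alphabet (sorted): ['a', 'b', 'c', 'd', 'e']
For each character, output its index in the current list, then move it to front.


MTF encoding:
'd': index 3 in ['a', 'b', 'c', 'd', 'e'] -> ['d', 'a', 'b', 'c', 'e']
'c': index 3 in ['d', 'a', 'b', 'c', 'e'] -> ['c', 'd', 'a', 'b', 'e']
'e': index 4 in ['c', 'd', 'a', 'b', 'e'] -> ['e', 'c', 'd', 'a', 'b']
'a': index 3 in ['e', 'c', 'd', 'a', 'b'] -> ['a', 'e', 'c', 'd', 'b']
'd': index 3 in ['a', 'e', 'c', 'd', 'b'] -> ['d', 'a', 'e', 'c', 'b']
'c': index 3 in ['d', 'a', 'e', 'c', 'b'] -> ['c', 'd', 'a', 'e', 'b']
'd': index 1 in ['c', 'd', 'a', 'e', 'b'] -> ['d', 'c', 'a', 'e', 'b']
'c': index 1 in ['d', 'c', 'a', 'e', 'b'] -> ['c', 'd', 'a', 'e', 'b']
'b': index 4 in ['c', 'd', 'a', 'e', 'b'] -> ['b', 'c', 'd', 'a', 'e']


Output: [3, 3, 4, 3, 3, 3, 1, 1, 4]


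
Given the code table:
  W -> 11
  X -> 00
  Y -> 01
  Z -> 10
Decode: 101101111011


Decoding:
10 -> Z
11 -> W
01 -> Y
11 -> W
10 -> Z
11 -> W


Result: ZWYWZW


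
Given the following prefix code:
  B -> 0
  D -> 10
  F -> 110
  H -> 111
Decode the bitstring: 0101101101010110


Decoding step by step:
Bits 0 -> B
Bits 10 -> D
Bits 110 -> F
Bits 110 -> F
Bits 10 -> D
Bits 10 -> D
Bits 110 -> F


Decoded message: BDFFDDF


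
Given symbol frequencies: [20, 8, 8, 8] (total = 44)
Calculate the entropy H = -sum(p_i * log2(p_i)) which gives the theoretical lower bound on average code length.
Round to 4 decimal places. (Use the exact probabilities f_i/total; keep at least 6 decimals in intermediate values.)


Per-symbol terms -p_i * log2(p_i) with p_i = f_i/44:
  p = 20/44 = 0.454545: log2(p) = -1.137504, -p*log2(p) = 0.517047
  p = 8/44 = 0.181818: log2(p) = -2.459432, -p*log2(p) = 0.447169
  p = 8/44 = 0.181818: log2(p) = -2.459432, -p*log2(p) = 0.447169
  p = 8/44 = 0.181818: log2(p) = -2.459432, -p*log2(p) = 0.447169
H = 0.517047 + 0.447169 + 0.447169 + 0.447169 = 1.858554

H = 1.8586 bits/symbol


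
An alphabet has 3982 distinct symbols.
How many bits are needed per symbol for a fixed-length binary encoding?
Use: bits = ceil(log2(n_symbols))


log2(3982) = 11.9593
Bracket: 2^11 = 2048 < 3982 <= 2^12 = 4096
So ceil(log2(3982)) = 12

bits = ceil(log2(3982)) = ceil(11.9593) = 12 bits


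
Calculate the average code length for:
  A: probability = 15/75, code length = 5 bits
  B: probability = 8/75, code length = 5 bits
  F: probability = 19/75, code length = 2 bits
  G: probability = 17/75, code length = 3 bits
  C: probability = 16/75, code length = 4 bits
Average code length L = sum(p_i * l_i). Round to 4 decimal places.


Weighted contributions p_i * l_i:
  A: (15/75) * 5 = 75/75
  B: (8/75) * 5 = 40/75
  F: (19/75) * 2 = 38/75
  G: (17/75) * 3 = 51/75
  C: (16/75) * 4 = 64/75
Sum = (75 + 40 + 38 + 51 + 64)/75 = 268/75

L = 268/75 = 3.5733 bits/symbol


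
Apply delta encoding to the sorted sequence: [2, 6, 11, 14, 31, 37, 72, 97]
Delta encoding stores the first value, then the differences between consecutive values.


First value: 2
Deltas:
  6 - 2 = 4
  11 - 6 = 5
  14 - 11 = 3
  31 - 14 = 17
  37 - 31 = 6
  72 - 37 = 35
  97 - 72 = 25


Delta encoded: [2, 4, 5, 3, 17, 6, 35, 25]


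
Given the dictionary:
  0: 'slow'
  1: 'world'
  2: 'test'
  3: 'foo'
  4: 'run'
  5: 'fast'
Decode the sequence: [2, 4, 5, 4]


Look up each index in the dictionary:
  2 -> 'test'
  4 -> 'run'
  5 -> 'fast'
  4 -> 'run'

Decoded: "test run fast run"


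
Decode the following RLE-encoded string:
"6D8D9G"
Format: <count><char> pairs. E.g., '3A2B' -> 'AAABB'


Expanding each <count><char> pair:
  6D -> 'DDDDDD'
  8D -> 'DDDDDDDD'
  9G -> 'GGGGGGGGG'

Decoded = DDDDDDDDDDDDDDGGGGGGGGG


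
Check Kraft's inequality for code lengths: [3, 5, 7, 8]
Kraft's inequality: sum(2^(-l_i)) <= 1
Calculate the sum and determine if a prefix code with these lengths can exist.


Sum = 2^(-3) + 2^(-5) + 2^(-7) + 2^(-8)
    = 0.125 + 0.03125 + 0.0078125 + 0.00390625
    = 43/256 = 0.16796875
Since 0.16796875 <= 1, Kraft's inequality IS satisfied.
A prefix code with these lengths CAN exist.

Kraft sum = 0.16796875. Satisfied.


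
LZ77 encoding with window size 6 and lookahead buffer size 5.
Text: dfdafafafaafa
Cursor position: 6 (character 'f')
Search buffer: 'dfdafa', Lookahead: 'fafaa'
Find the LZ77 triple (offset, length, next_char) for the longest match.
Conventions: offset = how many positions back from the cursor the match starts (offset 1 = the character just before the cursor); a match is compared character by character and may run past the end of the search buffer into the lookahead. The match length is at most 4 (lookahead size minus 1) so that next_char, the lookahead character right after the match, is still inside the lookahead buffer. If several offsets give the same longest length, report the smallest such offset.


Try each offset into the search buffer:
  offset=1 (pos 5, char 'a'): match length 0
  offset=2 (pos 4, char 'f'): match length 4
  offset=3 (pos 3, char 'a'): match length 0
  offset=4 (pos 2, char 'd'): match length 0
  offset=5 (pos 1, char 'f'): match length 1
  offset=6 (pos 0, char 'd'): match length 0
Longest match has length 4 at offset 2.
next_char = character at position 6 + 4 = 10 -> 'a'

Best match: offset=2, length=4 (matching 'fafa' starting at position 4)
LZ77 triple: (2, 4, 'a')


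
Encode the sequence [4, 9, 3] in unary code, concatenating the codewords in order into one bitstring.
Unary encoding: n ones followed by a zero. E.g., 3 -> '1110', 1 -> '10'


Encode each number as n ones followed by a terminating 0:
  4 -> 11110 (5 bits)
  9 -> 1111111110 (10 bits)
  3 -> 1110 (4 bits)
Total length = 5 + 10 + 4 = 19 bits.

Unary([4, 9, 3]) = 1111011111111101110 (19 bits)


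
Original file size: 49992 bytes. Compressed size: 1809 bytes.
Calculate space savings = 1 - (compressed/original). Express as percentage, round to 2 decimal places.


ratio = compressed/original = 1809/49992 = 0.036186
savings = 1 - ratio = 1 - 0.036186 = 0.963814
as a percentage: 0.963814 * 100 = 96.38%

Space savings = 1 - 1809/49992 = 96.38%


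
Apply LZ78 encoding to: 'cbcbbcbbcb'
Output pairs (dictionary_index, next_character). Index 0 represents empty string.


LZ78 encoding steps:
Dictionary: {0: ''}
Step 1: w='' (idx 0), next='c' -> output (0, 'c'), add 'c' as idx 1
Step 2: w='' (idx 0), next='b' -> output (0, 'b'), add 'b' as idx 2
Step 3: w='c' (idx 1), next='b' -> output (1, 'b'), add 'cb' as idx 3
Step 4: w='b' (idx 2), next='c' -> output (2, 'c'), add 'bc' as idx 4
Step 5: w='b' (idx 2), next='b' -> output (2, 'b'), add 'bb' as idx 5
Step 6: w='cb' (idx 3), end of input -> output (3, '')


Encoded: [(0, 'c'), (0, 'b'), (1, 'b'), (2, 'c'), (2, 'b'), (3, '')]


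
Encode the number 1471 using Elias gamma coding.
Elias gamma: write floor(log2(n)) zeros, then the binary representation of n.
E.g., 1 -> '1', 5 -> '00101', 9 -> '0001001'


num_bits = floor(log2(1471)) + 1 = 11
leading_zeros = num_bits - 1 = 10
binary(1471) = 10110111111

Elias gamma(1471) = '0000000000' + '10110111111' = 000000000010110111111 (21 bits)


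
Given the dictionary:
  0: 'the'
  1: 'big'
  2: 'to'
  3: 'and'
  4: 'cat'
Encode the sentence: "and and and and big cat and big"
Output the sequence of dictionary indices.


Look up each word in the dictionary:
  'and' -> 3
  'and' -> 3
  'and' -> 3
  'and' -> 3
  'big' -> 1
  'cat' -> 4
  'and' -> 3
  'big' -> 1

Encoded: [3, 3, 3, 3, 1, 4, 3, 1]


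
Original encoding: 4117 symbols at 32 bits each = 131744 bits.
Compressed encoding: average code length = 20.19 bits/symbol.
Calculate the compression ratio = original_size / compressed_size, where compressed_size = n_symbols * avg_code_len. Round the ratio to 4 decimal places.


original_size = n_symbols * orig_bits = 4117 * 32 = 131744 bits
compressed_size = n_symbols * avg_code_len = 4117 * 20.19 = 83122.23 bits
ratio = original_size / compressed_size = 131744 / 83122.23 = 1.5849

Compression ratio = 1.5849


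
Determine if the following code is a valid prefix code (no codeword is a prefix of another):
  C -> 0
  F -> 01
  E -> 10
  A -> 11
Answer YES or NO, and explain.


Checking each pair (does one codeword prefix another?):
  C='0' vs F='01': prefix -- VIOLATION

NO -- this is NOT a valid prefix code. C (0) is a prefix of F (01).


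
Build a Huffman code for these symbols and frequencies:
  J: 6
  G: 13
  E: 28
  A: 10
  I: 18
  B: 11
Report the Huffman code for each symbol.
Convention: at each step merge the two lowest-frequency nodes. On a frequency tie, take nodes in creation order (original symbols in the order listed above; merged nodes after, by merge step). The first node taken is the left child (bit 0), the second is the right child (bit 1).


Huffman tree construction:
Step 1: Merge J(6) + A(10) = 16
Step 2: Merge B(11) + G(13) = 24
Step 3: Merge (J+A)(16) + I(18) = 34
Step 4: Merge (B+G)(24) + E(28) = 52
Step 5: Merge ((J+A)+I)(34) + ((B+G)+E)(52) = 86
Read each symbol's code off the tree from the root (left child = 0, right child = 1).

Codes:
  J: 000 (length 3)
  G: 101 (length 3)
  E: 11 (length 2)
  A: 001 (length 3)
  I: 01 (length 2)
  B: 100 (length 3)
Average code length: 212/86 = 2.4651 bits/symbol


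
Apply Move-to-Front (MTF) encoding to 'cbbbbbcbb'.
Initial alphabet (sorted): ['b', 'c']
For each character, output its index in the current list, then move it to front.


MTF encoding:
'c': index 1 in ['b', 'c'] -> ['c', 'b']
'b': index 1 in ['c', 'b'] -> ['b', 'c']
'b': index 0 in ['b', 'c'] -> ['b', 'c']
'b': index 0 in ['b', 'c'] -> ['b', 'c']
'b': index 0 in ['b', 'c'] -> ['b', 'c']
'b': index 0 in ['b', 'c'] -> ['b', 'c']
'c': index 1 in ['b', 'c'] -> ['c', 'b']
'b': index 1 in ['c', 'b'] -> ['b', 'c']
'b': index 0 in ['b', 'c'] -> ['b', 'c']


Output: [1, 1, 0, 0, 0, 0, 1, 1, 0]


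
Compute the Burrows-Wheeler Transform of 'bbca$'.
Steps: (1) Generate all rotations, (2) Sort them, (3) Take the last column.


Rotations (sorted):
  0: $bbca -> last char: a
  1: a$bbc -> last char: c
  2: bbca$ -> last char: $
  3: bca$b -> last char: b
  4: ca$bb -> last char: b


BWT = ac$bb


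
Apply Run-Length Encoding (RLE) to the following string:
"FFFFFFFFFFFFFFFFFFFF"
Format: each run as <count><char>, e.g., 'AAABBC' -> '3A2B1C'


Scanning runs left to right:
  i=0: run of 'F' x 20 -> '20F'

RLE = 20F


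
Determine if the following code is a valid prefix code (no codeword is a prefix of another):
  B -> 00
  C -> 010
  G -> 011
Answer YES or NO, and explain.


Checking each pair (does one codeword prefix another?):
  B='00' vs C='010': no prefix
  B='00' vs G='011': no prefix
  C='010' vs B='00': no prefix
  C='010' vs G='011': no prefix
  G='011' vs B='00': no prefix
  G='011' vs C='010': no prefix
No violation found over all pairs.

YES -- this is a valid prefix code. No codeword is a prefix of any other codeword.


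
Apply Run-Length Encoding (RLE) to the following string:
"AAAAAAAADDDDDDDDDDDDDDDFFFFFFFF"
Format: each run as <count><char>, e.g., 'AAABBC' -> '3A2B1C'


Scanning runs left to right:
  i=0: run of 'A' x 8 -> '8A'
  i=8: run of 'D' x 15 -> '15D'
  i=23: run of 'F' x 8 -> '8F'

RLE = 8A15D8F


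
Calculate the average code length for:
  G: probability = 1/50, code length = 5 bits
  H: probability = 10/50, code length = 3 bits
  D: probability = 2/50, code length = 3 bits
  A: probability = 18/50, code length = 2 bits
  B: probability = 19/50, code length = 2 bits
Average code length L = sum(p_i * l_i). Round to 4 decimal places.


Weighted contributions p_i * l_i:
  G: (1/50) * 5 = 5/50
  H: (10/50) * 3 = 30/50
  D: (2/50) * 3 = 6/50
  A: (18/50) * 2 = 36/50
  B: (19/50) * 2 = 38/50
Sum = (5 + 30 + 6 + 36 + 38)/50 = 115/50

L = 115/50 = 2.3000 bits/symbol


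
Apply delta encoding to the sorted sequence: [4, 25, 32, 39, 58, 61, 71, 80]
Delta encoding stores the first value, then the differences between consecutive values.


First value: 4
Deltas:
  25 - 4 = 21
  32 - 25 = 7
  39 - 32 = 7
  58 - 39 = 19
  61 - 58 = 3
  71 - 61 = 10
  80 - 71 = 9


Delta encoded: [4, 21, 7, 7, 19, 3, 10, 9]


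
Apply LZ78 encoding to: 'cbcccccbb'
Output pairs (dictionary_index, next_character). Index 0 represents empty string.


LZ78 encoding steps:
Dictionary: {0: ''}
Step 1: w='' (idx 0), next='c' -> output (0, 'c'), add 'c' as idx 1
Step 2: w='' (idx 0), next='b' -> output (0, 'b'), add 'b' as idx 2
Step 3: w='c' (idx 1), next='c' -> output (1, 'c'), add 'cc' as idx 3
Step 4: w='cc' (idx 3), next='c' -> output (3, 'c'), add 'ccc' as idx 4
Step 5: w='b' (idx 2), next='b' -> output (2, 'b'), add 'bb' as idx 5


Encoded: [(0, 'c'), (0, 'b'), (1, 'c'), (3, 'c'), (2, 'b')]


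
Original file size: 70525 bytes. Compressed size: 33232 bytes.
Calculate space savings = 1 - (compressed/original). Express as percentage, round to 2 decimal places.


ratio = compressed/original = 33232/70525 = 0.471209
savings = 1 - ratio = 1 - 0.471209 = 0.528791
as a percentage: 0.528791 * 100 = 52.88%

Space savings = 1 - 33232/70525 = 52.88%


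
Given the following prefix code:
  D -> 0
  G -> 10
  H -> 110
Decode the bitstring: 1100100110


Decoding step by step:
Bits 110 -> H
Bits 0 -> D
Bits 10 -> G
Bits 0 -> D
Bits 110 -> H


Decoded message: HDGDH


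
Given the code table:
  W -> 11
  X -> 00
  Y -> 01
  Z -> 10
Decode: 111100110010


Decoding:
11 -> W
11 -> W
00 -> X
11 -> W
00 -> X
10 -> Z


Result: WWXWXZ


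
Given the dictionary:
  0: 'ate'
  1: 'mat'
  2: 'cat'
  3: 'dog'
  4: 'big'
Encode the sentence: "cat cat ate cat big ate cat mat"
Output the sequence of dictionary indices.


Look up each word in the dictionary:
  'cat' -> 2
  'cat' -> 2
  'ate' -> 0
  'cat' -> 2
  'big' -> 4
  'ate' -> 0
  'cat' -> 2
  'mat' -> 1

Encoded: [2, 2, 0, 2, 4, 0, 2, 1]


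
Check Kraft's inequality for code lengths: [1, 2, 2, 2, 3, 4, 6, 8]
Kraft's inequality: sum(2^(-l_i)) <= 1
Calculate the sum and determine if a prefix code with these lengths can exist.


Sum = 2^(-1) + 2^(-2) + 2^(-2) + 2^(-2) + 2^(-3) + 2^(-4) + 2^(-6) + 2^(-8)
    = 0.5 + 0.25 + 0.25 + 0.25 + 0.125 + 0.0625 + 0.015625 + 0.00390625
    = 373/256 = 1.45703125
Since 1.45703125 > 1, Kraft's inequality is NOT satisfied.
A prefix code with these lengths CANNOT exist.

Kraft sum = 1.45703125. Not satisfied.


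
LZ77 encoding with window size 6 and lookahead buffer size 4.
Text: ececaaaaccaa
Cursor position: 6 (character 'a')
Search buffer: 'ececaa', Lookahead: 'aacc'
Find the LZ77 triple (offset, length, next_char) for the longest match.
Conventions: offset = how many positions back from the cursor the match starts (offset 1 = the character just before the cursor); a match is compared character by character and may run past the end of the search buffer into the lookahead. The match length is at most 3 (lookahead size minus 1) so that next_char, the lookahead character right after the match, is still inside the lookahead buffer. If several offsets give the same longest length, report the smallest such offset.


Try each offset into the search buffer:
  offset=1 (pos 5, char 'a'): match length 2
  offset=2 (pos 4, char 'a'): match length 2
  offset=3 (pos 3, char 'c'): match length 0
  offset=4 (pos 2, char 'e'): match length 0
  offset=5 (pos 1, char 'c'): match length 0
  offset=6 (pos 0, char 'e'): match length 0
Longest match has length 2, found at offsets 1, 2; take the smallest, offset 1.
next_char = character at position 6 + 2 = 8 -> 'c'

Best match: offset=1, length=2 (matching 'aa' starting at position 5)
LZ77 triple: (1, 2, 'c')
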